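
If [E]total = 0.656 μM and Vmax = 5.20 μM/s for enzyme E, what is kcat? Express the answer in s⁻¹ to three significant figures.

kcat = Vmax/[E]total = 5.20 μM/s / 0.656 μM = 7.93 s⁻¹.

7.93 s⁻¹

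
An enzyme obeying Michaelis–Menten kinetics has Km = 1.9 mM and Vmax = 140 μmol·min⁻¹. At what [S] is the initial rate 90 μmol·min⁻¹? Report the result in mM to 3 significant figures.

The required fractional saturation is v/Vmax = 90/140 = 0.6429.
Then [S]/(Km+[S]) = 0.6429 ⇒ [S] = 1.9 × 0.6429/(1 − 0.6429) = 3.42 mM.

3.42 mM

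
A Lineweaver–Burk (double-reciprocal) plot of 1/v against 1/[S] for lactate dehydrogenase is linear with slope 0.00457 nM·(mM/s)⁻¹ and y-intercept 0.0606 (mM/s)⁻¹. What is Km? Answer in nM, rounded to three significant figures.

y-intercept = 1/Vmax ⇒ Vmax = 16.5 mM/s; slope = Km/Vmax ⇒ Km = slope × Vmax.
Km = 0.00457 × 16.5 = 0.0754 nM.

0.0754 nM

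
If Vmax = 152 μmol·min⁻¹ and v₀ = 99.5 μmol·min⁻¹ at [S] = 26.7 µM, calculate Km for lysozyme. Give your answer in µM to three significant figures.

14.1 µM

From v = Vmax[S]/(Km+[S]), Km = [S](Vmax − v)/v.
Km = 26.7 × (152 − 99.5) / 99.5 = 1402/99.5 = 14.1 µM.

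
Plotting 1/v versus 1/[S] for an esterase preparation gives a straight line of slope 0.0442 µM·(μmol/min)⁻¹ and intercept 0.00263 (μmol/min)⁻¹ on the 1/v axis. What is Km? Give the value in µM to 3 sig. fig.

y-intercept = 1/Vmax ⇒ Vmax = 380 μmol/min; slope = Km/Vmax ⇒ Km = slope × Vmax.
Km = 0.0442 × 380 = 16.8 µM.

16.8 µM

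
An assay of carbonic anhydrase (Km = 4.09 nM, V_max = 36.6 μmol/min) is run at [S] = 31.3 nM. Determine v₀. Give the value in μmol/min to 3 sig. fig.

32.4 μmol/min

v = Vmax·[S]/(Km + [S]) = 36.6 × 31.3 / (4.09 + 31.3)
  = 1146 / 35.39 = 32.4 μmol/min.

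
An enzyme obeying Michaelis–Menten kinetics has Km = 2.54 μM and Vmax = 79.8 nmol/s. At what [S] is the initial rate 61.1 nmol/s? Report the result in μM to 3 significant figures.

8.30 μM

The required fractional saturation is v/Vmax = 61.1/79.8 = 0.7657.
Then [S]/(Km+[S]) = 0.7657 ⇒ [S] = 2.54 × 0.7657/(1 − 0.7657) = 8.30 μM.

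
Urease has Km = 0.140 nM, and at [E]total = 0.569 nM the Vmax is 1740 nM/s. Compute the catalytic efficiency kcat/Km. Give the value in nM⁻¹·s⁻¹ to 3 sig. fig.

21800 nM⁻¹·s⁻¹

kcat = Vmax/[E]total = 1740/0.569 = 3060 s⁻¹.
kcat/Km = 3060/0.140 = 21800 nM⁻¹·s⁻¹.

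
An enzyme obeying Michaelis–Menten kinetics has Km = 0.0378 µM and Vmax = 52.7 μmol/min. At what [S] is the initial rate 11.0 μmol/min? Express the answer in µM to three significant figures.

0.00997 µM

Rearranging v = Vmax[S]/(Km+[S]) gives [S] = Km·v/(Vmax − v).
[S] = 0.0378 × 11.0 / (52.7 − 11.0) = 0.4158/41.70 = 0.00997 µM.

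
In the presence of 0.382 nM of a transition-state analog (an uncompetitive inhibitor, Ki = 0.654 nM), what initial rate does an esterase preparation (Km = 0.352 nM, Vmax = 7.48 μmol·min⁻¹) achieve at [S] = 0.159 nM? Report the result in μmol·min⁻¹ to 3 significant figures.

With α = 1 + [I]/Ki = 1 + 0.382/0.654 = 1.584, the uncompetitive rate law is v = (Vmax/α)·[S] / (Km/α + [S]).
v = (7.48/1.584)×0.159 / (0.352/1.584 + 0.159) = 0.7508/0.3812 = 1.97 μmol·min⁻¹.

1.97 μmol·min⁻¹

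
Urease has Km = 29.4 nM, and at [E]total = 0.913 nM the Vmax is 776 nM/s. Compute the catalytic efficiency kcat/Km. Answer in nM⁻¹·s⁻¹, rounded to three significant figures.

kcat = Vmax/[E]total = 776/0.913 = 850 s⁻¹.
kcat/Km = 850/29.4 = 28.9 nM⁻¹·s⁻¹.

28.9 nM⁻¹·s⁻¹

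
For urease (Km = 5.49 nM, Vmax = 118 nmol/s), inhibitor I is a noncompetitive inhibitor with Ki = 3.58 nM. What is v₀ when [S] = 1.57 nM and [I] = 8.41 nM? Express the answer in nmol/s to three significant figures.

7.84 nmol/s

α = 1 + [I]/Ki = 1 + 8.41/3.58 = 3.349.
For a noncompetitive inhibitor, Vmax is reduced to Vmax/α while Km is unchanged: Km,app = 5.49 nM, Vmax,app = 35.2 nmol/s.
v = Vmax,app·[S]/(Km,app + [S]) = 35.2 × 1.57/(5.49 + 1.57) = 7.84 nmol/s.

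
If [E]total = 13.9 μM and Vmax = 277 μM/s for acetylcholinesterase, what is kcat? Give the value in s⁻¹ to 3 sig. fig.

kcat = Vmax/[E]total = 277 μM/s / 13.9 μM = 19.9 s⁻¹.

19.9 s⁻¹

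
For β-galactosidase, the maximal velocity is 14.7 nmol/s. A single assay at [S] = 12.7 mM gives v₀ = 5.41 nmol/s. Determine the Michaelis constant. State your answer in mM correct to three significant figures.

v/Vmax = 5.41/14.7 = 0.3680 = [S]/(Km+[S]).
So Km + [S] = [S]/0.3680 = 34.51 mM, giving Km = 34.51 − 12.7 = 21.8 mM.

21.8 mM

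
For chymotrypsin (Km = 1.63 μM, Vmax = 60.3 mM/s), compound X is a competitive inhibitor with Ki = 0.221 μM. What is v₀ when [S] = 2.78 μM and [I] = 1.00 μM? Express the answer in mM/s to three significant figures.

14.2 mM/s

With α = 1 + [I]/Ki = 1 + 1.00/0.221 = 5.525, the competitive rate law is v = Vmax[S] / (αKm + [S]).
v = 60.3×2.78 / (5.525×1.63 + 2.78) = 167.6/11.79 = 14.2 mM/s.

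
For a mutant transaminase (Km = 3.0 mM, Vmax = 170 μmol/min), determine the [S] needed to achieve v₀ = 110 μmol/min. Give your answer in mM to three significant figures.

5.50 mM

Rearranging v = Vmax[S]/(Km+[S]) gives [S] = Km·v/(Vmax − v).
[S] = 3.0 × 110 / (170 − 110) = 330.0/60.00 = 5.50 mM.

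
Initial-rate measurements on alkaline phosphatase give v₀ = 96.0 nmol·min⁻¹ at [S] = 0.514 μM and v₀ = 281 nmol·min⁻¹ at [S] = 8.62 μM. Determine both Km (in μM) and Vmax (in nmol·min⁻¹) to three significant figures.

In reciprocal form, 1/v = (Km/Vmax)·(1/[S]) + 1/Vmax. The two points give (1/[S], 1/v) = (1.946, 0.01042) and (0.1160, 0.003559).
Slope = (0.01042 − 0.003559)/(1.946 − 0.1160) = 0.003749; intercept = 0.01042 − 0.003749×1.946 = 0.003124.
Vmax = 1/intercept = 320 nmol·min⁻¹; Km = slope × Vmax = 0.003749 × 320 = 1.20 μM.

Km = 1.20 μM; Vmax = 320 nmol·min⁻¹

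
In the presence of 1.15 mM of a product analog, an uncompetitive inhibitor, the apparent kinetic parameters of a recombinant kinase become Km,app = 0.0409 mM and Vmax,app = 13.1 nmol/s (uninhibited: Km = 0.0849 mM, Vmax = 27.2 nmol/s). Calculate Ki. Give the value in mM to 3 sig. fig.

Uncompetitive: Vmax,app = Vmax/α (and Km,app = Km/α) with α = 1 + [I]/Ki.
α = Vmax/Vmax,app = 27.2/13.1 = 2.076.
Ki = [I]/(α − 1) = 1.15/1.076 = 1.07 mM.

1.07 mM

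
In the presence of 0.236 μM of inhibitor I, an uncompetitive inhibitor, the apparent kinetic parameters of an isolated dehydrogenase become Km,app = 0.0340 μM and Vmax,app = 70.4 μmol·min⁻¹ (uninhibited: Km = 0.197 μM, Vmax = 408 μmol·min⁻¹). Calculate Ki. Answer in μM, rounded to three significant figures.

Uncompetitive: Vmax,app = Vmax/α (and Km,app = Km/α) with α = 1 + [I]/Ki.
α = Vmax/Vmax,app = 408/70.4 = 5.795.
Since α = 1 + [I]/Ki, [I]/Ki = 5.795 − 1 = 4.795 and Ki = 0.236/4.795 = 0.0492 μM.

0.0492 μM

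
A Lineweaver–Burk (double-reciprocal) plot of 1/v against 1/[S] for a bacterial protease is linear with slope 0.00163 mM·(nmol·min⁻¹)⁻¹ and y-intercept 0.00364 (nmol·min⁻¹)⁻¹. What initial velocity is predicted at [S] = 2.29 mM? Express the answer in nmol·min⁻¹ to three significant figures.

The y-intercept is 1/Vmax, so Vmax = 1/0.00364 = 275 nmol·min⁻¹.
The slope is Km/Vmax, so Km = 0.00163 × 275 = 0.448 mM.
Then v = 275 × 2.29/(0.448 + 2.29) = 230 nmol·min⁻¹.

230 nmol·min⁻¹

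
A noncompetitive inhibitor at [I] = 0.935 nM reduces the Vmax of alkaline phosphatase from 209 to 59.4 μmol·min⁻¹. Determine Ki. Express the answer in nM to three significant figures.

Noncompetitive: Vmax,app = Vmax/α with α = 1 + [I]/Ki.
α = Vmax/Vmax,app = 209/59.4 = 3.519.
Ki = [I]/(α − 1) = 0.935/2.519 = 0.371 nM.

0.371 nM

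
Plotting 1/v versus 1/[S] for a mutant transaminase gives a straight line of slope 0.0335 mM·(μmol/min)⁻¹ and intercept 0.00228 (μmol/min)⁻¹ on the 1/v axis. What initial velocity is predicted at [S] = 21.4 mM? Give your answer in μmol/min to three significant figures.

260 μmol/min

The y-intercept is 1/Vmax, so Vmax = 1/0.00228 = 439 μmol/min.
The slope is Km/Vmax, so Km = 0.0335 × 439 = 14.7 mM.
Then v = 439 × 21.4/(14.7 + 21.4) = 260 μmol/min.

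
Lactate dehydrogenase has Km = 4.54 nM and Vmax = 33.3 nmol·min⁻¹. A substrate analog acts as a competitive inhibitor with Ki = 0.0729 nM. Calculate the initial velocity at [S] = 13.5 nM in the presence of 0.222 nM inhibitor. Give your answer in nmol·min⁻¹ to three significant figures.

With α = 1 + [I]/Ki = 1 + 0.222/0.0729 = 4.045, the competitive rate law is v = Vmax[S] / (αKm + [S]).
v = 33.3×13.5 / (4.045×4.54 + 13.5) = 449.6/31.87 = 14.1 nmol·min⁻¹.

14.1 nmol·min⁻¹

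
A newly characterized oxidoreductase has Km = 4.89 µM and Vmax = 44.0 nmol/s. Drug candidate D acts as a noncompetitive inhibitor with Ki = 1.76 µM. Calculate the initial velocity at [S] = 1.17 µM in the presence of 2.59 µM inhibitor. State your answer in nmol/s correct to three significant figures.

With α = 1 + [I]/Ki = 1 + 2.59/1.76 = 2.472, the noncompetitive rate law is v = (Vmax/α)·[S] / (Km + [S]).
v = (44.0/2.472)×1.17 / (4.89 + 1.17) = 20.83/6.060 = 3.44 nmol/s.

3.44 nmol/s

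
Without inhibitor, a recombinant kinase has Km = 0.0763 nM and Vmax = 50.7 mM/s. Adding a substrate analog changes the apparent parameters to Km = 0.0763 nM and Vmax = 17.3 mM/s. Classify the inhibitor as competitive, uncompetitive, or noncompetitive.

noncompetitive

Vmax decreases (50.7 → 17.3 mM/s) while Km is unchanged — pure noncompetitive inhibition.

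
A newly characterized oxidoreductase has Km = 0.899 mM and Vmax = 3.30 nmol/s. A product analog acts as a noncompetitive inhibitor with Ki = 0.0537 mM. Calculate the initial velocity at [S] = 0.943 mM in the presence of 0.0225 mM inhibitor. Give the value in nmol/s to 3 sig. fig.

1.19 nmol/s

α = 1 + [I]/Ki = 1 + 0.0225/0.0537 = 1.419.
For a noncompetitive inhibitor, Vmax is reduced to Vmax/α while Km is unchanged: Km,app = 0.899 mM, Vmax,app = 2.33 nmol/s.
v = Vmax,app·[S]/(Km,app + [S]) = 2.33 × 0.943/(0.899 + 0.943) = 1.19 nmol/s.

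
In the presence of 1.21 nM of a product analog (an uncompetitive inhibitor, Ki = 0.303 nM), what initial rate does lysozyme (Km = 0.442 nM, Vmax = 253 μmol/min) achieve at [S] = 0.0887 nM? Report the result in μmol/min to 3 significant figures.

α = 1 + [I]/Ki = 1 + 1.21/0.303 = 4.993.
For an uncompetitive inhibitor, both parameters are divided by α, giving Vmax/α and Km/α: Km,app = 0.0885 nM, Vmax,app = 50.7 μmol/min.
v = Vmax,app·[S]/(Km,app + [S]) = 50.7 × 0.0887/(0.0885 + 0.0887) = 25.4 μmol/min.

25.4 μmol/min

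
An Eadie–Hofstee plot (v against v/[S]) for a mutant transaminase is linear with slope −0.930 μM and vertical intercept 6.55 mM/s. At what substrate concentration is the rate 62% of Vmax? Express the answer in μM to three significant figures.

1.52 μM

The Eadie–Hofstee slope gives Km = 0.930 μM (slope = −Km).
v/Vmax = [S]/(Km+[S]) = 0.62 ⇒ [S] = Km·0.62/(1−0.62) = 0.930 × 1.632 = 1.52 μM.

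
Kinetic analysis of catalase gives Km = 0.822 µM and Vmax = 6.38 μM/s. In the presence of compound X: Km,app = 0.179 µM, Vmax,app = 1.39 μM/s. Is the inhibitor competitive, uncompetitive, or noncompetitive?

uncompetitive

Both Km and Vmax decrease by the same factor (~4.58-fold) — characteristic of uncompetitive inhibition.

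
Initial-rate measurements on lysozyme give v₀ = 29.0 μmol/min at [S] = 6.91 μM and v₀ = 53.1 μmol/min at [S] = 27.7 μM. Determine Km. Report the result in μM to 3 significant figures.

From v = Vmax[S]/(Km+[S]), each point gives Vmax = v(Km+[S])/[S].
Equating: 29.0(Km+6.91)/6.91 = 53.1(Km+27.7)/27.7.
4.197·Km + 29.0 = 1.917·Km + 53.1, so (4.197 − 1.917)·Km = 53.1 − 29.0.
Km = 24.10/2.280 = 10.6 μM; then Vmax = 29.0(10.6+6.91)/6.91 = 73.4 μmol/min.

10.6 μM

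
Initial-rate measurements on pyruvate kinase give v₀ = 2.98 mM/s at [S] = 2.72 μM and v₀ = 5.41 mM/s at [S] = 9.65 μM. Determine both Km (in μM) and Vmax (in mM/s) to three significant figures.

Km = 4.54 μM; Vmax = 7.96 mM/s

From v = Vmax[S]/(Km+[S]), each point gives Vmax = v(Km+[S])/[S].
Equating: 2.98(Km+2.72)/2.72 = 5.41(Km+9.65)/9.65.
1.096·Km + 2.98 = 0.5606·Km + 5.41, so (1.096 − 0.5606)·Km = 5.41 − 2.98.
Km = 2.430/0.5350 = 4.54 μM; then Vmax = 2.98(4.54+2.72)/2.72 = 7.96 mM/s.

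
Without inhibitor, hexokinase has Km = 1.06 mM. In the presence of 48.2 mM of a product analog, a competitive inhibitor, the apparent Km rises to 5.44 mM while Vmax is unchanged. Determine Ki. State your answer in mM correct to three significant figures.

Competitive: Km,app = α·Km with α = 1 + [I]/Ki.
α = Km,app/Km = 5.44/1.06 = 5.132.
Since α = 1 + [I]/Ki, [I]/Ki = 5.132 − 1 = 4.132 and Ki = 48.2/4.132 = 11.7 mM.

11.7 mM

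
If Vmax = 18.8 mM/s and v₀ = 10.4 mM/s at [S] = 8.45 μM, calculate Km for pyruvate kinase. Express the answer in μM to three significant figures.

From v = Vmax[S]/(Km+[S]), Km = [S](Vmax − v)/v.
Km = 8.45 × (18.8 − 10.4) / 10.4 = 70.98/10.4 = 6.82 μM.

6.82 μM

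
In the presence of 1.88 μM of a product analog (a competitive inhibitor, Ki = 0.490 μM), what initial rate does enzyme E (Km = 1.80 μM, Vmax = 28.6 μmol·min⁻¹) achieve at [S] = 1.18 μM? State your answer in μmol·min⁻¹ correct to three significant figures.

3.41 μmol·min⁻¹

With α = 1 + [I]/Ki = 1 + 1.88/0.490 = 4.837, the competitive rate law is v = Vmax[S] / (αKm + [S]).
v = 28.6×1.18 / (4.837×1.80 + 1.18) = 33.75/9.886 = 3.41 μmol·min⁻¹.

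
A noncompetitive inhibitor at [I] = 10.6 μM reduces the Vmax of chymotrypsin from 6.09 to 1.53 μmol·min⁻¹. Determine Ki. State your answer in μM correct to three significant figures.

Noncompetitive: Vmax,app = Vmax/α with α = 1 + [I]/Ki.
α = Vmax/Vmax,app = 6.09/1.53 = 3.980.
Since α = 1 + [I]/Ki, [I]/Ki = 3.980 − 1 = 2.980 and Ki = 10.6/2.980 = 3.56 μM.

3.56 μM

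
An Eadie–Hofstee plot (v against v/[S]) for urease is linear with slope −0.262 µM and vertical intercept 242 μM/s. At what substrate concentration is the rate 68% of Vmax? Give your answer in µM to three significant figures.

0.557 µM

The Eadie–Hofstee slope gives Km = 0.262 µM (slope = −Km).
v/Vmax = [S]/(Km+[S]) = 0.68 ⇒ [S] = Km·0.68/(1−0.68) = 0.262 × 2.125 = 0.557 µM.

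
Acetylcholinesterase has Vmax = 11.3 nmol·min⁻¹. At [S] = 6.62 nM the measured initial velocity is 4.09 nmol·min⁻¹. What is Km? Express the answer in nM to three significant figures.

From v = Vmax[S]/(Km+[S]), Km = [S](Vmax − v)/v.
Km = 6.62 × (11.3 − 4.09) / 4.09 = 47.73/4.09 = 11.7 nM.

11.7 nM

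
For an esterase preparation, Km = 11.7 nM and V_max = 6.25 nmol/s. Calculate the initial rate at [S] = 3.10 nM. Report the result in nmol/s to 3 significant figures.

1.31 nmol/s

[S]/(Km+[S]) = 3.10/14.80 = 0.2095, the fractional saturation.
v = 0.2095 × Vmax = 0.2095 × 6.25 = 1.31 nmol/s.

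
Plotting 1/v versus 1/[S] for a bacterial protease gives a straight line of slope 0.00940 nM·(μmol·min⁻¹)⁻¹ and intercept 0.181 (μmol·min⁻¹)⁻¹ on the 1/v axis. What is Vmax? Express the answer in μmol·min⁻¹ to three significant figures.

The y-intercept of a Lineweaver–Burk plot equals 1/Vmax, so Vmax = 1/0.181 = 5.52 μmol·min⁻¹.

5.52 μmol·min⁻¹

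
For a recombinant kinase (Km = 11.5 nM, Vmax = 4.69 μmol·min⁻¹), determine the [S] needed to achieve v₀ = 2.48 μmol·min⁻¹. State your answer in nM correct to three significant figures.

The required fractional saturation is v/Vmax = 2.48/4.69 = 0.5288.
Then [S]/(Km+[S]) = 0.5288 ⇒ [S] = 11.5 × 0.5288/(1 − 0.5288) = 12.9 nM.

12.9 nM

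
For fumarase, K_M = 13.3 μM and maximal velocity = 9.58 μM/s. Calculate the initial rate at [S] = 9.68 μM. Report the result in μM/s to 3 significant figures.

[S]/(Km+[S]) = 9.68/22.98 = 0.4212, the fractional saturation.
v = 0.4212 × Vmax = 0.4212 × 9.58 = 4.04 μM/s.

4.04 μM/s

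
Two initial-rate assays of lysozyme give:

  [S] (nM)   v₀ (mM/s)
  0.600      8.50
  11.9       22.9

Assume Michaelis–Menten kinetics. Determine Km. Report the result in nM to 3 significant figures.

In reciprocal form, 1/v = (Km/Vmax)·(1/[S]) + 1/Vmax. The two points give (1/[S], 1/v) = (1.667, 0.1176) and (0.08403, 0.04367).
Slope = (0.1176 − 0.04367)/(1.667 − 0.08403) = 0.04674; intercept = 0.1176 − 0.04674×1.667 = 0.03974.
Vmax = 1/intercept = 25.2 mM/s; Km = slope × Vmax = 0.04674 × 25.2 = 1.18 nM.

1.18 nM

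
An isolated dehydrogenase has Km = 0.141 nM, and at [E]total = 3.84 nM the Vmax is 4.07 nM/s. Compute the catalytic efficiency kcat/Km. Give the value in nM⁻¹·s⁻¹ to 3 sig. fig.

kcat = Vmax/[E]total = 4.07/3.84 = 1.06 s⁻¹.
kcat/Km = 1.06/0.141 = 7.52 nM⁻¹·s⁻¹.

7.52 nM⁻¹·s⁻¹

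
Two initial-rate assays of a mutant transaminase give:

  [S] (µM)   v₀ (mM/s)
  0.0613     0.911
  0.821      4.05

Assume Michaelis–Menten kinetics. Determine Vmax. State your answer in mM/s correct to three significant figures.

In reciprocal form, 1/v = (Km/Vmax)·(1/[S]) + 1/Vmax. The two points give (1/[S], 1/v) = (16.31, 1.098) and (1.218, 0.2469).
Slope = (1.098 − 0.2469)/(16.31 − 1.218) = 0.05636; intercept = 1.098 − 0.05636×16.31 = 0.1783.
Vmax = 1/intercept = 5.61 mM/s; Km = slope × Vmax = 0.05636 × 5.61 = 0.316 µM.

5.61 mM/s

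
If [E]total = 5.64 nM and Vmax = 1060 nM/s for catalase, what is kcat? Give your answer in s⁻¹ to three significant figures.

kcat = Vmax/[E]total = 1060 nM/s / 5.64 nM = 188 s⁻¹.

188 s⁻¹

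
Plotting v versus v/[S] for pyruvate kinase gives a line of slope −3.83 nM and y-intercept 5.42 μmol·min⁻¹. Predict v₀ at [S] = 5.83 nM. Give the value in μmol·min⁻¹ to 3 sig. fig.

3.27 μmol·min⁻¹

In the Eadie–Hofstee form v = Vmax − Km·(v/[S]), the slope is −Km and the intercept is Vmax, so Km = 3.83 nM and Vmax = 5.42 μmol·min⁻¹.
v = 5.42 × 5.83/(3.83 + 5.83) = 3.27 μmol·min⁻¹.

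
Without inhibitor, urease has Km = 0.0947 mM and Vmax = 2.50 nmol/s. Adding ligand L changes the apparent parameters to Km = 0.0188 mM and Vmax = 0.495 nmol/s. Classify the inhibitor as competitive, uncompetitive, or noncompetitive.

Both Km and Vmax decrease by the same factor (~5.05-fold) — characteristic of uncompetitive inhibition.

uncompetitive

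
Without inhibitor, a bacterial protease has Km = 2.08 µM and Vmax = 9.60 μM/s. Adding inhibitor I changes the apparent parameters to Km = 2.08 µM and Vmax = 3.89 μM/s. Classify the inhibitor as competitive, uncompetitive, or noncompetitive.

noncompetitive

Vmax decreases (9.60 → 3.89 μM/s) while Km is unchanged — pure noncompetitive inhibition.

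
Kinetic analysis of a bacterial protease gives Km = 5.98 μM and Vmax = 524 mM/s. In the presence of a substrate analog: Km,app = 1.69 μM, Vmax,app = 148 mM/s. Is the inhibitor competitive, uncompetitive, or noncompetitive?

uncompetitive

Both Km and Vmax decrease by the same factor (~3.53-fold) — characteristic of uncompetitive inhibition.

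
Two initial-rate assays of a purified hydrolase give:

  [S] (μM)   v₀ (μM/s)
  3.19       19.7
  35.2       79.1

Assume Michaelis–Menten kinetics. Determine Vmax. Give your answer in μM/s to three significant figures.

In reciprocal form, 1/v = (Km/Vmax)·(1/[S]) + 1/Vmax. The two points give (1/[S], 1/v) = (0.3135, 0.05076) and (0.02841, 0.01264).
Slope = (0.05076 − 0.01264)/(0.3135 − 0.02841) = 0.1337; intercept = 0.05076 − 0.1337×0.3135 = 0.008843.
Vmax = 1/intercept = 113 μM/s; Km = slope × Vmax = 0.1337 × 113 = 15.1 μM.

113 μM/s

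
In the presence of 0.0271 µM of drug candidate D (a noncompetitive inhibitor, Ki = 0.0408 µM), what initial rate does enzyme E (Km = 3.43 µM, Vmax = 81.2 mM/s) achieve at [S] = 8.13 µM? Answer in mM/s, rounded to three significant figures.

With α = 1 + [I]/Ki = 1 + 0.0271/0.0408 = 1.664, the noncompetitive rate law is v = (Vmax/α)·[S] / (Km + [S]).
v = (81.2/1.664)×8.13 / (3.43 + 8.13) = 396.7/11.56 = 34.3 mM/s.

34.3 mM/s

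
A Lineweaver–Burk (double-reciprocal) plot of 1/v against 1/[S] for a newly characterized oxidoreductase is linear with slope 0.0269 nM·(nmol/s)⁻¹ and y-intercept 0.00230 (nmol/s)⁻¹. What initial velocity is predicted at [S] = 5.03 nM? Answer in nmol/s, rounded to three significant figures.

The y-intercept is 1/Vmax, so Vmax = 1/0.00230 = 435 nmol/s.
The slope is Km/Vmax, so Km = 0.0269 × 435 = 11.7 nM.
Then v = 435 × 5.03/(11.7 + 5.03) = 131 nmol/s.

131 nmol/s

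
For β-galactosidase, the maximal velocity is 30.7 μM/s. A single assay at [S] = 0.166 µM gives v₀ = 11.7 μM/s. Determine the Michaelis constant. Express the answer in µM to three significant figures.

v/Vmax = 11.7/30.7 = 0.3811 = [S]/(Km+[S]).
So Km + [S] = [S]/0.3811 = 0.4356 µM, giving Km = 0.4356 − 0.166 = 0.270 µM.

0.270 µM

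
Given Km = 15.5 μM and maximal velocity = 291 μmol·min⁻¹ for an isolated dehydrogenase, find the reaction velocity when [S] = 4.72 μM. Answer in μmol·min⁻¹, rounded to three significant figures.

67.9 μmol·min⁻¹

v = Vmax·[S]/(Km + [S]) = 291 × 4.72 / (15.5 + 4.72)
  = 1374 / 20.22 = 67.9 μmol·min⁻¹.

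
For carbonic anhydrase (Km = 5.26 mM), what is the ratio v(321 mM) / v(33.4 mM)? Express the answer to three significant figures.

1.14

The fractional saturations are [S]/(Km+[S]) = 33.4/38.66 = 0.8639 and 321/326.3 = 0.9839.
v₂/v₁ is just their ratio: 0.9839/0.8639 = 1.14.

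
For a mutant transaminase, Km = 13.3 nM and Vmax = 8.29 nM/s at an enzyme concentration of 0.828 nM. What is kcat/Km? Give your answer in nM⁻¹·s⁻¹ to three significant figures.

kcat = Vmax/[E]total = 8.29/0.828 = 10.0 s⁻¹.
kcat/Km = 10.0/13.3 = 0.753 nM⁻¹·s⁻¹.

0.753 nM⁻¹·s⁻¹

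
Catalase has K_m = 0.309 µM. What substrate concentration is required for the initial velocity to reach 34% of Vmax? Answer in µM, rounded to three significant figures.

v/Vmax = [S]/(Km+[S]) = 0.34, so [S] = Km·0.34/(1 − 0.34) = 0.309 × 0.5152.
[S] = 0.159 µM.

0.159 µM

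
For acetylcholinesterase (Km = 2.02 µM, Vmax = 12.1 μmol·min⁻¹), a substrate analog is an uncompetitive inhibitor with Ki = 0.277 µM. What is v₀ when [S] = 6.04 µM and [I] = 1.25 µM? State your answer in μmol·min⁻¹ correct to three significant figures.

2.07 μmol·min⁻¹

α = 1 + [I]/Ki = 1 + 1.25/0.277 = 5.513.
For an uncompetitive inhibitor, both parameters are divided by α, giving Vmax/α and Km/α: Km,app = 0.366 µM, Vmax,app = 2.19 μmol·min⁻¹.
v = Vmax,app·[S]/(Km,app + [S]) = 2.19 × 6.04/(0.366 + 6.04) = 2.07 μmol·min⁻¹.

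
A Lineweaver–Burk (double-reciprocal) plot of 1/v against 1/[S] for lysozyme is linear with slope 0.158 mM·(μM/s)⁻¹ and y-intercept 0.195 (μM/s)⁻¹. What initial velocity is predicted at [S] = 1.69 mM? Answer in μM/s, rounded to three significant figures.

The y-intercept is 1/Vmax, so Vmax = 1/0.195 = 5.13 μM/s.
The slope is Km/Vmax, so Km = 0.158 × 5.13 = 0.810 mM.
Then v = 5.13 × 1.69/(0.810 + 1.69) = 3.47 μM/s.

3.47 μM/s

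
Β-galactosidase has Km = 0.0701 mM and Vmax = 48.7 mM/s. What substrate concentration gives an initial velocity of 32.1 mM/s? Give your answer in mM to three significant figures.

The required fractional saturation is v/Vmax = 32.1/48.7 = 0.6591.
Then [S]/(Km+[S]) = 0.6591 ⇒ [S] = 0.0701 × 0.6591/(1 − 0.6591) = 0.136 mM.

0.136 mM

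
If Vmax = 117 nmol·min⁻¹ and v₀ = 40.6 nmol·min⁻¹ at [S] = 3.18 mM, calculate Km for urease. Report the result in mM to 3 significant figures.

5.98 mM

v/Vmax = 40.6/117 = 0.3470 = [S]/(Km+[S]).
So Km + [S] = [S]/0.3470 = 9.164 mM, giving Km = 9.164 − 3.18 = 5.98 mM.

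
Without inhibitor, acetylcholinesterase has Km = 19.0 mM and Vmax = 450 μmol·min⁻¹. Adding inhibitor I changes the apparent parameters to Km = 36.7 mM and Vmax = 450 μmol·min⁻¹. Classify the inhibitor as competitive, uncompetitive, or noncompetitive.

Km increases (19.0 → 36.7 mM) while Vmax is unchanged — the hallmark of competitive inhibition.

competitive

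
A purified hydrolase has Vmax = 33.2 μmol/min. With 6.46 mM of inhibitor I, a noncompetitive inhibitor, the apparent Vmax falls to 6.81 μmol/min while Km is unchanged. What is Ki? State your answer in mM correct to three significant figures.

1.67 mM

Noncompetitive: Vmax,app = Vmax/α with α = 1 + [I]/Ki.
α = Vmax/Vmax,app = 33.2/6.81 = 4.875.
Ki = [I]/(α − 1) = 6.46/3.875 = 1.67 mM.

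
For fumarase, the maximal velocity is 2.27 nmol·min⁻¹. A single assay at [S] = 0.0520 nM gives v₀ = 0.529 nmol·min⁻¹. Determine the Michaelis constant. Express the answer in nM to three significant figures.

From v = Vmax[S]/(Km+[S]), Km = [S](Vmax − v)/v.
Km = 0.0520 × (2.27 − 0.529) / 0.529 = 0.09053/0.529 = 0.171 nM.

0.171 nM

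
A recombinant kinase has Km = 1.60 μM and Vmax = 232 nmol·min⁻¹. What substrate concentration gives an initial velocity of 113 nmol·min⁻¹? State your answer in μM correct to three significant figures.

Rearranging v = Vmax[S]/(Km+[S]) gives [S] = Km·v/(Vmax − v).
[S] = 1.60 × 113 / (232 − 113) = 180.8/119.0 = 1.52 μM.

1.52 μM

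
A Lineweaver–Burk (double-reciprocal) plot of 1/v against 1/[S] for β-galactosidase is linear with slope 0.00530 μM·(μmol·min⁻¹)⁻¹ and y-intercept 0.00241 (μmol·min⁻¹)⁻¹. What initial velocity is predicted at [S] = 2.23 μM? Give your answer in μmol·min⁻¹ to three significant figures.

209 μmol·min⁻¹

The y-intercept is 1/Vmax, so Vmax = 1/0.00241 = 415 μmol·min⁻¹.
The slope is Km/Vmax, so Km = 0.00530 × 415 = 2.20 μM.
Then v = 415 × 2.23/(2.20 + 2.23) = 209 μmol·min⁻¹.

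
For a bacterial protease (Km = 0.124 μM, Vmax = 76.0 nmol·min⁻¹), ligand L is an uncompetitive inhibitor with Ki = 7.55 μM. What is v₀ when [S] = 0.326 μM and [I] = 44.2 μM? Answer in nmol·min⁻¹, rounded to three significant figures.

10.5 nmol·min⁻¹

α = 1 + [I]/Ki = 1 + 44.2/7.55 = 6.854.
For an uncompetitive inhibitor, both parameters are divided by α, giving Vmax/α and Km/α: Km,app = 0.0181 μM, Vmax,app = 11.1 nmol·min⁻¹.
v = Vmax,app·[S]/(Km,app + [S]) = 11.1 × 0.326/(0.0181 + 0.326) = 10.5 nmol·min⁻¹.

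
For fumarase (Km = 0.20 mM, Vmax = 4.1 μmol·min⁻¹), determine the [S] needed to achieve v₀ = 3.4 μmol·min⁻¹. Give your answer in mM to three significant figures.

Rearranging v = Vmax[S]/(Km+[S]) gives [S] = Km·v/(Vmax − v).
[S] = 0.20 × 3.4 / (4.1 − 3.4) = 0.6800/0.7000 = 0.971 mM.

0.971 mM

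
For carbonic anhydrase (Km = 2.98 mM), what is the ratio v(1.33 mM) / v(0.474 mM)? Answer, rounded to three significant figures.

Since Vmax cancels, v₂/v₁ = [S]₂(Km+[S]₁) / [S]₁(Km+[S]₂).
= 1.33×(2.98+0.474) / (0.474×(2.98+1.33)) = 4.594/2.043 = 2.25.

2.25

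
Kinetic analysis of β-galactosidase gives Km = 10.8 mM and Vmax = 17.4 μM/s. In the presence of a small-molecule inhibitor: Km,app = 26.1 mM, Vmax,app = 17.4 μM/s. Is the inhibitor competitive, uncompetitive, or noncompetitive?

competitive

Km increases (10.8 → 26.1 mM) while Vmax is unchanged — the hallmark of competitive inhibition.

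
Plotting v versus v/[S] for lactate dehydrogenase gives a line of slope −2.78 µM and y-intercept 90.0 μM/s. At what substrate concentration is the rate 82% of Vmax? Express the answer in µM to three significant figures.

The Eadie–Hofstee slope gives Km = 2.78 µM (slope = −Km).
v/Vmax = [S]/(Km+[S]) = 0.82 ⇒ [S] = Km·0.82/(1−0.82) = 2.78 × 4.556 = 12.7 µM.

12.7 µM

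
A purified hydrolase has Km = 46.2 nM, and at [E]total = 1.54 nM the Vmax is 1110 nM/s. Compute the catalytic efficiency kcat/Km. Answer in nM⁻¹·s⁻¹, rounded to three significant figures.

15.6 nM⁻¹·s⁻¹

kcat = Vmax/[E]total = 1110/1.54 = 721 s⁻¹.
kcat/Km = 721/46.2 = 15.6 nM⁻¹·s⁻¹.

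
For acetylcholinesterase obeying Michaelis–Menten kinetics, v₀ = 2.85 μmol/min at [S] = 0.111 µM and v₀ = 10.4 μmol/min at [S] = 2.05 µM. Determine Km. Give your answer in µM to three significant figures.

0.366 µM

From v = Vmax[S]/(Km+[S]), each point gives Vmax = v(Km+[S])/[S].
Equating: 2.85(Km+0.111)/0.111 = 10.4(Km+2.05)/2.05.
25.68·Km + 2.85 = 5.073·Km + 10.4, so (25.68 − 5.073)·Km = 10.4 − 2.85.
Km = 7.550/20.60 = 0.366 µM; then Vmax = 2.85(0.366+0.111)/0.111 = 12.3 μmol/min.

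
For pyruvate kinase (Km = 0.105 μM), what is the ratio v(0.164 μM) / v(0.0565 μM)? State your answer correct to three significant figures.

1.74

Since Vmax cancels, v₂/v₁ = [S]₂(Km+[S]₁) / [S]₁(Km+[S]₂).
= 0.164×(0.105+0.0565) / (0.0565×(0.105+0.164)) = 0.02649/0.01520 = 1.74.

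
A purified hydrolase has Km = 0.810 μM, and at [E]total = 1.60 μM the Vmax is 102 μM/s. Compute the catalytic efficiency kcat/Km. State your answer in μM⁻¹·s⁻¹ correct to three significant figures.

kcat = Vmax/[E]total = 102/1.60 = 63.8 s⁻¹.
kcat/Km = 63.8/0.810 = 78.7 μM⁻¹·s⁻¹.

78.7 μM⁻¹·s⁻¹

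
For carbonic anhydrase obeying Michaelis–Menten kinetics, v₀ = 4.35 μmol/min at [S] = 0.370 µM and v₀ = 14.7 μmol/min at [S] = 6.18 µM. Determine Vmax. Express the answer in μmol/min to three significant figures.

In reciprocal form, 1/v = (Km/Vmax)·(1/[S]) + 1/Vmax. The two points give (1/[S], 1/v) = (2.703, 0.2299) and (0.1618, 0.06803).
Slope = (0.2299 − 0.06803)/(2.703 − 0.1618) = 0.06370; intercept = 0.2299 − 0.06370×2.703 = 0.05772.
Vmax = 1/intercept = 17.3 μmol/min; Km = slope × Vmax = 0.06370 × 17.3 = 1.10 µM.

17.3 μmol/min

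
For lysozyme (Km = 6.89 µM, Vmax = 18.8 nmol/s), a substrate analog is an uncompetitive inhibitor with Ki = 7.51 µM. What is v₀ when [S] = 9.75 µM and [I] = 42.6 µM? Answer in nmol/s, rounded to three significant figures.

With α = 1 + [I]/Ki = 1 + 42.6/7.51 = 6.672, the uncompetitive rate law is v = (Vmax/α)·[S] / (Km/α + [S]).
v = (18.8/6.672)×9.75 / (6.89/6.672 + 9.75) = 27.47/10.78 = 2.55 nmol/s.

2.55 nmol/s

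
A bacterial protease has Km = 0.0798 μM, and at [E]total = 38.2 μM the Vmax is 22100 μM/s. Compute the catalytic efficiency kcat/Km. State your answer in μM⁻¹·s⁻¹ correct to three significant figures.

7250 μM⁻¹·s⁻¹

kcat = Vmax/[E]total = 22100/38.2 = 579 s⁻¹.
kcat/Km = 579/0.0798 = 7250 μM⁻¹·s⁻¹.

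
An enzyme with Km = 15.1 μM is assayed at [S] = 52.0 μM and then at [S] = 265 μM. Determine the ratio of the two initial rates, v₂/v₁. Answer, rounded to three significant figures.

1.22

Since Vmax cancels, v₂/v₁ = [S]₂(Km+[S]₁) / [S]₁(Km+[S]₂).
= 265×(15.1+52.0) / (52.0×(15.1+265)) = 17780/14570 = 1.22.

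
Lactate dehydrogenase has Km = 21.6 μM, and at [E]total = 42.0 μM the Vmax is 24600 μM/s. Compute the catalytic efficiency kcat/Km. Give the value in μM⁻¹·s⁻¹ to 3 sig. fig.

kcat = Vmax/[E]total = 24600/42.0 = 586 s⁻¹.
kcat/Km = 586/21.6 = 27.1 μM⁻¹·s⁻¹.

27.1 μM⁻¹·s⁻¹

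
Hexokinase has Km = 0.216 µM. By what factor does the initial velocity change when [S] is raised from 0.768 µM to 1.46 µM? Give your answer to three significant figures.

1.12

Since Vmax cancels, v₂/v₁ = [S]₂(Km+[S]₁) / [S]₁(Km+[S]₂).
= 1.46×(0.216+0.768) / (0.768×(0.216+1.46)) = 1.437/1.287 = 1.12.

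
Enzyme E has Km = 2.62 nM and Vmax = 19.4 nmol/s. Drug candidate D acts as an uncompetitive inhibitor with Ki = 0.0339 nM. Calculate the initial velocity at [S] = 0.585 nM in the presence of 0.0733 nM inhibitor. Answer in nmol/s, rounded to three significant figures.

2.54 nmol/s

With α = 1 + [I]/Ki = 1 + 0.0733/0.0339 = 3.162, the uncompetitive rate law is v = (Vmax/α)·[S] / (Km/α + [S]).
v = (19.4/3.162)×0.585 / (2.62/3.162 + 0.585) = 3.589/1.414 = 2.54 nmol/s.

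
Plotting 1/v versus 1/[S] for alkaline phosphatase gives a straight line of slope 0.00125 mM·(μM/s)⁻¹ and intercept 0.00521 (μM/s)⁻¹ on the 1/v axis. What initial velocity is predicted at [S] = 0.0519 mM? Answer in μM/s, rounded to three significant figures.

The y-intercept is 1/Vmax, so Vmax = 1/0.00521 = 192 μM/s.
The slope is Km/Vmax, so Km = 0.00125 × 192 = 0.240 mM.
Then v = 192 × 0.0519/(0.240 + 0.0519) = 34.1 μM/s.

34.1 μM/s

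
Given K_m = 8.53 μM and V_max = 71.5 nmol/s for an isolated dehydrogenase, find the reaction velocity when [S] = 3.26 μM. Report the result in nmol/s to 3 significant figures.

19.8 nmol/s

[S]/(Km+[S]) = 3.26/11.79 = 0.2765, the fractional saturation.
v = 0.2765 × Vmax = 0.2765 × 71.5 = 19.8 nmol/s.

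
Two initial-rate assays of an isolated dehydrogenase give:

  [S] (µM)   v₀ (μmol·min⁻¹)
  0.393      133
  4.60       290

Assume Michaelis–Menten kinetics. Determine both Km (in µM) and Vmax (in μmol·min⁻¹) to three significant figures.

Km = 0.570 µM; Vmax = 326 μmol·min⁻¹

From v = Vmax[S]/(Km+[S]), each point gives Vmax = v(Km+[S])/[S].
Equating: 133(Km+0.393)/0.393 = 290(Km+4.60)/4.60.
338.4·Km + 133 = 63.04·Km + 290, so (338.4 − 63.04)·Km = 290 − 133.
Km = 157.0/275.4 = 0.570 µM; then Vmax = 133(0.570+0.393)/0.393 = 326 μmol·min⁻¹.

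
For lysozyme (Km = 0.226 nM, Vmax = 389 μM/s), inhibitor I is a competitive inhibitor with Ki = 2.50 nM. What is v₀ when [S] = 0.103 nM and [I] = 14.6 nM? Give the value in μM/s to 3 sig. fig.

α = 1 + [I]/Ki = 1 + 14.6/2.50 = 6.840.
For a competitive inhibitor, Vmax is unchanged and the apparent Km becomes α·Km: Km,app = 1.55 nM, Vmax,app = 389 μM/s.
v = Vmax,app·[S]/(Km,app + [S]) = 389 × 0.103/(1.55 + 0.103) = 24.3 μM/s.

24.3 μM/s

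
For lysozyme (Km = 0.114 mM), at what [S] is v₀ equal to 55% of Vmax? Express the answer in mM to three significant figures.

0.139 mM

v/Vmax = [S]/(Km+[S]) = 0.55, so [S] = Km·0.55/(1 − 0.55) = 0.114 × 1.222.
[S] = 0.139 mM.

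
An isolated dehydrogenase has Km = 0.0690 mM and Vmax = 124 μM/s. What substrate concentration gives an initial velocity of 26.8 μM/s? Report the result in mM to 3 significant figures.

0.0190 mM

The required fractional saturation is v/Vmax = 26.8/124 = 0.2161.
Then [S]/(Km+[S]) = 0.2161 ⇒ [S] = 0.0690 × 0.2161/(1 − 0.2161) = 0.0190 mM.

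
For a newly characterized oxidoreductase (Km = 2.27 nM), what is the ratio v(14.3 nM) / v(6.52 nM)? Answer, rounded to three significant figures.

1.16

The fractional saturations are [S]/(Km+[S]) = 6.52/8.790 = 0.7418 and 14.3/16.57 = 0.8630.
v₂/v₁ is just their ratio: 0.8630/0.7418 = 1.16.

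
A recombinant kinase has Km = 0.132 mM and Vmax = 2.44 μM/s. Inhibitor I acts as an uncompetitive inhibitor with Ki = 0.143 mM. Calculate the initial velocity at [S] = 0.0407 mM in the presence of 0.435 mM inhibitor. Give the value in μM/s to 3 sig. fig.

α = 1 + [I]/Ki = 1 + 0.435/0.143 = 4.042.
For an uncompetitive inhibitor, both parameters are divided by α, giving Vmax/α and Km/α: Km,app = 0.0327 mM, Vmax,app = 0.604 μM/s.
v = Vmax,app·[S]/(Km,app + [S]) = 0.604 × 0.0407/(0.0327 + 0.0407) = 0.335 μM/s.

0.335 μM/s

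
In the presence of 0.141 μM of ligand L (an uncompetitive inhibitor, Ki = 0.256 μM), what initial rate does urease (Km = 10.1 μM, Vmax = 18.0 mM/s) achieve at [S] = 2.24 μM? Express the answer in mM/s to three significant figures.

2.97 mM/s

α = 1 + [I]/Ki = 1 + 0.141/0.256 = 1.551.
For an uncompetitive inhibitor, both parameters are divided by α, giving Vmax/α and Km/α: Km,app = 6.51 μM, Vmax,app = 11.6 mM/s.
v = Vmax,app·[S]/(Km,app + [S]) = 11.6 × 2.24/(6.51 + 2.24) = 2.97 mM/s.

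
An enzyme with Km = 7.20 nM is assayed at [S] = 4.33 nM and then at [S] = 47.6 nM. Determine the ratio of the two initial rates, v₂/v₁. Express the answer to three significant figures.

The fractional saturations are [S]/(Km+[S]) = 4.33/11.53 = 0.3755 and 47.6/54.80 = 0.8686.
v₂/v₁ is just their ratio: 0.8686/0.3755 = 2.31.

2.31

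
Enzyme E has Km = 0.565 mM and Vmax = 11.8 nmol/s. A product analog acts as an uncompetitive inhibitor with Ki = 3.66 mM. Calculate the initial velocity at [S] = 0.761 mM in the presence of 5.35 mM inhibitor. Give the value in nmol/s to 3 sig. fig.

With α = 1 + [I]/Ki = 1 + 5.35/3.66 = 2.462, the uncompetitive rate law is v = (Vmax/α)·[S] / (Km/α + [S]).
v = (11.8/2.462)×0.761 / (0.565/2.462 + 0.761) = 3.648/0.9905 = 3.68 nmol/s.

3.68 nmol/s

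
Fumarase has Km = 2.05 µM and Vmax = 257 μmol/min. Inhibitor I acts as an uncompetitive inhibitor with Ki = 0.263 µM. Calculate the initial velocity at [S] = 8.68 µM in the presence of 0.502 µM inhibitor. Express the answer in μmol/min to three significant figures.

81.7 μmol/min

With α = 1 + [I]/Ki = 1 + 0.502/0.263 = 2.909, the uncompetitive rate law is v = (Vmax/α)·[S] / (Km/α + [S]).
v = (257/2.909)×8.68 / (2.05/2.909 + 8.68) = 766.9/9.385 = 81.7 μmol/min.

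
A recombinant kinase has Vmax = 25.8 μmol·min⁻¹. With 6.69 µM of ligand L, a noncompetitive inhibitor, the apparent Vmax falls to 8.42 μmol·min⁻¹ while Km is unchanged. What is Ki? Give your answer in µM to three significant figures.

3.24 µM

Noncompetitive: Vmax,app = Vmax/α with α = 1 + [I]/Ki.
α = Vmax/Vmax,app = 25.8/8.42 = 3.064.
Since α = 1 + [I]/Ki, [I]/Ki = 3.064 − 1 = 2.064 and Ki = 6.69/2.064 = 3.24 µM.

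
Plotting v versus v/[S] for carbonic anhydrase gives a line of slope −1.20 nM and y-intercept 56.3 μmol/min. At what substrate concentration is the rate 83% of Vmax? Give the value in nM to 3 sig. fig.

The Eadie–Hofstee slope gives Km = 1.20 nM (slope = −Km).
v/Vmax = [S]/(Km+[S]) = 0.83 ⇒ [S] = Km·0.83/(1−0.83) = 1.20 × 4.882 = 5.86 nM.

5.86 nM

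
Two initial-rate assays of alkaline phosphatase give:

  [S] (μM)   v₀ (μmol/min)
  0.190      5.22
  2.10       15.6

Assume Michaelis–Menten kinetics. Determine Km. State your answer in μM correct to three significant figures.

From v = Vmax[S]/(Km+[S]), each point gives Vmax = v(Km+[S])/[S].
Equating: 5.22(Km+0.190)/0.190 = 15.6(Km+2.10)/2.10.
27.47·Km + 5.22 = 7.429·Km + 15.6, so (27.47 − 7.429)·Km = 15.6 − 5.22.
Km = 10.38/20.05 = 0.518 μM; then Vmax = 5.22(0.518+0.190)/0.190 = 19.4 μmol/min.

0.518 μM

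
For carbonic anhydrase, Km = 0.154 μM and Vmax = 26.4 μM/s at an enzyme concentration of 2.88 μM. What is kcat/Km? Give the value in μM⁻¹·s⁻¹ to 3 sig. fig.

kcat = Vmax/[E]total = 26.4/2.88 = 9.17 s⁻¹.
kcat/Km = 9.17/0.154 = 59.5 μM⁻¹·s⁻¹.

59.5 μM⁻¹·s⁻¹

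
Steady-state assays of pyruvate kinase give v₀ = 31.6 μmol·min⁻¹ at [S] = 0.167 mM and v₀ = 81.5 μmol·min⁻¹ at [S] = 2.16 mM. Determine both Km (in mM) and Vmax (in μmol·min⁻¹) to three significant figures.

In reciprocal form, 1/v = (Km/Vmax)·(1/[S]) + 1/Vmax. The two points give (1/[S], 1/v) = (5.988, 0.03165) and (0.4630, 0.01227).
Slope = (0.03165 − 0.01227)/(5.988 − 0.4630) = 0.003507; intercept = 0.03165 − 0.003507×5.988 = 0.01065.
Vmax = 1/intercept = 93.9 μmol·min⁻¹; Km = slope × Vmax = 0.003507 × 93.9 = 0.329 mM.

Km = 0.329 mM; Vmax = 93.9 μmol·min⁻¹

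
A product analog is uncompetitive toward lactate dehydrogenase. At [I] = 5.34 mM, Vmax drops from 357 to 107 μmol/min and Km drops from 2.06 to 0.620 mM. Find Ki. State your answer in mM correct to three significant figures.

2.29 mM

Uncompetitive: Vmax,app = Vmax/α (and Km,app = Km/α) with α = 1 + [I]/Ki.
α = Vmax/Vmax,app = 357/107 = 3.336.
Ki = [I]/(α − 1) = 5.34/2.336 = 2.29 mM.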